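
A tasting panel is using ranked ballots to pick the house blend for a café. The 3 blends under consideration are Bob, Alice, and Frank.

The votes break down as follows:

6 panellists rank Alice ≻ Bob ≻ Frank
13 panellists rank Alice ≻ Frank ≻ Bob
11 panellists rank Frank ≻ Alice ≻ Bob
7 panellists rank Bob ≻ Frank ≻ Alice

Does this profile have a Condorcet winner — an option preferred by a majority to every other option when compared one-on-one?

Head-to-head results (37 voters total):
Bob vs Alice: Alice wins 30–7.
Bob vs Frank: Frank wins 24–13.
Alice vs Frank: Alice wins 19–18.
Alice beats each rival — Bob (30–7), Frank (19–18) — so Alice is the Condorcet winner.

Yes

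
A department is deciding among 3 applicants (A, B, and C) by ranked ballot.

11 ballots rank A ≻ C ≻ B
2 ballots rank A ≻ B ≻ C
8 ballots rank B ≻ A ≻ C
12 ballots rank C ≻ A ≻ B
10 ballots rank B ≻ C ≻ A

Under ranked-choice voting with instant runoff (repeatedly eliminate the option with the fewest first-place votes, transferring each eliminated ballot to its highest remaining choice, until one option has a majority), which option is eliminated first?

Round 1: B 18, A 13, C 12. C has the fewest and is eliminated.
Round 2: A 25, B 18. A has a majority.

C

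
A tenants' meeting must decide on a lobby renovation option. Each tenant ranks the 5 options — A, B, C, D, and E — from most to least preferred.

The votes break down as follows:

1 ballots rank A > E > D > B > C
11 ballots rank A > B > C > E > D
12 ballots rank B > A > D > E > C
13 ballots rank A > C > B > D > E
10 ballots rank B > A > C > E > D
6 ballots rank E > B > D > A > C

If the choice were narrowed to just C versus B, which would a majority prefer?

Ballots ranking C above B: 13.
Ballots ranking B above C: 1+11+12+10+6 = 40.
B wins the head-to-head, 40–13.

B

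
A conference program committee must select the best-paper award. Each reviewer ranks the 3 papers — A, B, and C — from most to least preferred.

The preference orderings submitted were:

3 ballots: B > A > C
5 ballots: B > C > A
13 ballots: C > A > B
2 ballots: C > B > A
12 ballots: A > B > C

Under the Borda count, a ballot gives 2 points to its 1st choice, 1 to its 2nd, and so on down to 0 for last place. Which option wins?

A

Borda scores:
  A: 3·1 + 5·0 + 13·1 + 2·0 + 12·2 = 40
  B: 3·2 + 5·2 + 13·0 + 2·1 + 12·1 = 30
  C: 3·0 + 5·1 + 13·2 + 2·2 + 12·0 = 35
A has the highest total.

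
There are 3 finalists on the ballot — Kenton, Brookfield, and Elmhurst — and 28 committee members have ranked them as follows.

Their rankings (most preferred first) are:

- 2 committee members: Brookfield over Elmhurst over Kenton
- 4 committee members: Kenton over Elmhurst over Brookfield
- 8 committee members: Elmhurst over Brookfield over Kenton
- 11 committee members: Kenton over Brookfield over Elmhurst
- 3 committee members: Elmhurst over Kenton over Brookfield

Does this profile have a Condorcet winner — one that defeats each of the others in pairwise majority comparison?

Head-to-head results (28 voters total):
Kenton vs Brookfield: Kenton wins 18–10.
Kenton vs Elmhurst: Kenton wins 15–13.
Brookfield vs Elmhurst: Elmhurst wins 15–13.
Kenton beats each rival — Brookfield (18–10), Elmhurst (15–13) — so Kenton is the Condorcet winner.

Yes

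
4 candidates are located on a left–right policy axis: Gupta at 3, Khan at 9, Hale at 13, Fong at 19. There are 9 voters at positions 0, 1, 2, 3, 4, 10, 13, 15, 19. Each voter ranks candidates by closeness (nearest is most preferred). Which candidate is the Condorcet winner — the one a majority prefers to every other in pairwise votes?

With single-peaked preferences on a line, the Condorcet winner is the candidate closest to the median voter.
The median voter (position 4) is closest to Gupta at 3.
Check: Gupta vs Hale — voters closer to Gupta: 5 of 9.

Gupta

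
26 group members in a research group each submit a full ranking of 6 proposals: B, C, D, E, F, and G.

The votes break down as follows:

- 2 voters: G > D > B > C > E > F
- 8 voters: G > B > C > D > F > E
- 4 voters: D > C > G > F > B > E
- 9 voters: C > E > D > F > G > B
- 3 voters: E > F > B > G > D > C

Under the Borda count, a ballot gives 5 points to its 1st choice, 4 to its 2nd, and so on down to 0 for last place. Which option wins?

Borda scores:
  B: 2·3 + 8·4 + 4·1 + 9·0 + 3·3 = 51
  C: 2·2 + 8·3 + 4·4 + 9·5 + 3·0 = 89
  D: 2·4 + 8·2 + 4·5 + 9·3 + 3·1 = 74
  E: 2·1 + 8·0 + 4·0 + 9·4 + 3·5 = 53
  F: 2·0 + 8·1 + 4·2 + 9·2 + 3·4 = 46
  G: 2·5 + 8·5 + 4·3 + 9·1 + 3·2 = 77
C has the highest total.

C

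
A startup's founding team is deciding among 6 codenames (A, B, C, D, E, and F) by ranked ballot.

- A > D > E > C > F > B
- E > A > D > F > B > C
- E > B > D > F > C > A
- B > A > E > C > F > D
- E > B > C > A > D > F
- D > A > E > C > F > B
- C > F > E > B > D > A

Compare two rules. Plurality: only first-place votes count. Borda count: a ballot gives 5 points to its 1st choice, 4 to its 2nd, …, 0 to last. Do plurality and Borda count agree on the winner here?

Yes

Plurality first-place counts: A 1, B 1, C 1, D 1, E 3, F 0 → E.
Borda totals: A 19, B 16, C 15, D 17, E 27, F 11 → E.
The two rules agree on E.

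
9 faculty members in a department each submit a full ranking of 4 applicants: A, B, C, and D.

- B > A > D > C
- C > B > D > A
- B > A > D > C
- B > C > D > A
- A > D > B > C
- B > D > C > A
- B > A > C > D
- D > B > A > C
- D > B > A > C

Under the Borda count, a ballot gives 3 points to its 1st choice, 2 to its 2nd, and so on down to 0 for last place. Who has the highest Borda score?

B

Borda scores:
  A: 2 + 0 + 2 + 0 + 3 + 0 + 2 + 1 + 1 = 11
  B: 3 + 2 + 3 + 3 + 1 + 3 + 3 + 2 + 2 = 22
  C: 0 + 3 + 0 + 2 + 0 + 1 + 1 + 0 + 0 = 7
  D: 1 + 1 + 1 + 1 + 2 + 2 + 0 + 3 + 3 = 14
B has the highest total.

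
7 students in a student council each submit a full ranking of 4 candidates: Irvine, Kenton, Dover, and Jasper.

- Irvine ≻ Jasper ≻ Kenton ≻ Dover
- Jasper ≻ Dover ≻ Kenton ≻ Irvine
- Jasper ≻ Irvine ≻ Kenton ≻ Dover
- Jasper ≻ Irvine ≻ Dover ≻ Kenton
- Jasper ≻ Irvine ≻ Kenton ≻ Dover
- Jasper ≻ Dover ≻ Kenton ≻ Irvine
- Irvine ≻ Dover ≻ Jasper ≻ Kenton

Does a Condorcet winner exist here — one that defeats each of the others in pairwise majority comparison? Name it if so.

Jasper

Head-to-head results (7 voters total):
Irvine vs Kenton: Irvine wins 5–2.
Irvine vs Dover: Irvine wins 5–2.
Irvine vs Jasper: Jasper wins 5–2.
Kenton vs Dover: Dover wins 4–3.
Kenton vs Jasper: Jasper wins 7–0.
Dover vs Jasper: Jasper wins 6–1.
Jasper beats each rival — Irvine (5–2), Kenton (7–0), Dover (6–1) — so Jasper is the Condorcet winner.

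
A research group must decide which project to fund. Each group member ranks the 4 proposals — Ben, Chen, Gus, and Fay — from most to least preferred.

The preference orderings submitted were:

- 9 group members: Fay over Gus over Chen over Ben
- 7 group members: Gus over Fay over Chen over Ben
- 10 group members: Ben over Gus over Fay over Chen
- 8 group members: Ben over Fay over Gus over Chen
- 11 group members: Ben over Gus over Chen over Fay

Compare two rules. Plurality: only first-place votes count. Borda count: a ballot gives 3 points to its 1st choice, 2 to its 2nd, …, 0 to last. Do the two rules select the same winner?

Plurality first-place counts: Ben 29, Chen 0, Gus 7, Fay 9 → Ben.
Borda totals: Ben 87, Chen 27, Gus 89, Fay 67 → Gus.
The two rules disagree: plurality picks Ben, Borda picks Gus.

No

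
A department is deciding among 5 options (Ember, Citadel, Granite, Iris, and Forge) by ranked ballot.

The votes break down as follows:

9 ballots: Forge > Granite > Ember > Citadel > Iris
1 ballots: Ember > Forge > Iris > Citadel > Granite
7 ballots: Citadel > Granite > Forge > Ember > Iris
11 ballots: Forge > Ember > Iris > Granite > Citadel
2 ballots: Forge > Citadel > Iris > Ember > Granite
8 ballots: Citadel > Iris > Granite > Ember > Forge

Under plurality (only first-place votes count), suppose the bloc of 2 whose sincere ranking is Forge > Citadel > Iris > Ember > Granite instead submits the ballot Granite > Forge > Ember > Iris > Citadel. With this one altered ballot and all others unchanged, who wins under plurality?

First-place totals with the altered ballot: Ember 1, Citadel 15, Granite 2, Iris 0, Forge 20.
The winner is unchanged: still Forge.

Forge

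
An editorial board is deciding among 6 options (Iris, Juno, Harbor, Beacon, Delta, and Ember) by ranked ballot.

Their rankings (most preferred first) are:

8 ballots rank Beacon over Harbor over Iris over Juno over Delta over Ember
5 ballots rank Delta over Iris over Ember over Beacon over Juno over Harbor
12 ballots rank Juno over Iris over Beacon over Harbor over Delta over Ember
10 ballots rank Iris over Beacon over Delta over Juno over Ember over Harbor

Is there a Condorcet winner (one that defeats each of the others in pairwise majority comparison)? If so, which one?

Iris

Head-to-head results (35 voters total):
Iris vs Juno: Iris wins 23–12.
Iris vs Harbor: Iris wins 27–8.
Iris vs Beacon: Iris wins 27–8.
Iris vs Delta: Iris wins 30–5.
Iris vs Ember: Iris wins 35–0.
Juno vs Harbor: Juno wins 27–8.
Juno vs Beacon: Beacon wins 23–12.
Juno vs Delta: Juno wins 20–15.
Juno vs Ember: Juno wins 30–5.
Harbor vs Beacon: Beacon wins 35–0.
Harbor vs Delta: Harbor wins 20–15.
Harbor vs Ember: Harbor wins 20–15.
Beacon vs Delta: Beacon wins 30–5.
Beacon vs Ember: Beacon wins 30–5.
Delta vs Ember: Delta wins 35–0.
Iris beats each rival — Juno (23–12), Harbor (27–8), Beacon (27–8), Delta (30–5), Ember (35–0) — so Iris is the Condorcet winner.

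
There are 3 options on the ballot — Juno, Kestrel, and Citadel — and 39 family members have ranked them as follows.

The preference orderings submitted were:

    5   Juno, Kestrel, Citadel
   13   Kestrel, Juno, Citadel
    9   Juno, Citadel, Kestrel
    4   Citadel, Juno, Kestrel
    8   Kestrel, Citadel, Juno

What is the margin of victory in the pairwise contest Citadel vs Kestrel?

13

Ballots ranking Citadel above Kestrel: 9+4 = 13.
Ballots ranking Kestrel above Citadel: 5+13+8 = 26.
Kestrel wins 26–13, a margin of 13.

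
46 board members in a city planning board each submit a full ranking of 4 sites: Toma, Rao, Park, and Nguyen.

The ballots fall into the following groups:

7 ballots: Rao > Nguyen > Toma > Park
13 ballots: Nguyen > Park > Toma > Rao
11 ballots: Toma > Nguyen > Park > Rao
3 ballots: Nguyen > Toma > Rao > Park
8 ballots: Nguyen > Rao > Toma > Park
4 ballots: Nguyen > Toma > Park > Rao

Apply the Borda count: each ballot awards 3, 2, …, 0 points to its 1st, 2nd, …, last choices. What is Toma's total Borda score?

Borda scores:
  Toma: 7·1 + 13·1 + 11·3 + 3·2 + 8·1 + 4·2 = 75
  Rao: 7·3 + 13·0 + 11·0 + 3·1 + 8·2 + 4·0 = 40
  Park: 7·0 + 13·2 + 11·1 + 3·0 + 8·0 + 4·1 = 41
  Nguyen: 7·2 + 13·3 + 11·2 + 3·3 + 8·3 + 4·3 = 120

75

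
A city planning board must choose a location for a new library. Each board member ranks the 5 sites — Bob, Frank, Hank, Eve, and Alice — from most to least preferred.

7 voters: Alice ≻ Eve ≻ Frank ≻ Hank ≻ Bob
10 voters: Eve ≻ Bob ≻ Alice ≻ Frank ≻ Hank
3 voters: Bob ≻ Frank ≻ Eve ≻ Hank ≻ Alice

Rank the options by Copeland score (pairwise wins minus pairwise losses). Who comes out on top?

Pairwise results:
  Bob vs Frank: Bob wins 13–7.
  Bob vs Hank: Bob wins 13–7.
  Bob vs Eve: Eve wins 17–3.
  Bob vs Alice: Bob wins 13–7.
  Frank vs Hank: Frank wins 20–0.
  Frank vs Eve: Eve wins 17–3.
  Frank vs Alice: Alice wins 17–3.
  Hank vs Eve: Eve wins 20–0.
  Hank vs Alice: Alice wins 17–3.
  Eve vs Alice: Eve wins 13–7.
Copeland scores (wins − losses):
  Bob: 3 − 1 = 2
  Frank: 1 − 3 = -2
  Hank: 0 − 4 = -4
  Eve: 4 − 0 = 4
  Alice: 2 − 2 = 0
Eve has the best Copeland score.

Eve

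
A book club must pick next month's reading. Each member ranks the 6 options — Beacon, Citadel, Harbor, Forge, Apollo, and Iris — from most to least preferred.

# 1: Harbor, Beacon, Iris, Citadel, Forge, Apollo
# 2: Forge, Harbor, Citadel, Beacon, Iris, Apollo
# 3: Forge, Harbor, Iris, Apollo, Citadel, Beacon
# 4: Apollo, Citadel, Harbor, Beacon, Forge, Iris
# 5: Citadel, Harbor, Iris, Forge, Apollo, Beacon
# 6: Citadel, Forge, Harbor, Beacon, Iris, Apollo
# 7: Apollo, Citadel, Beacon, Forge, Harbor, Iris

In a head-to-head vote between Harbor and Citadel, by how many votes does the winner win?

Ballots ranking Harbor above Citadel: 3.
Ballots ranking Citadel above Harbor: 4.
Citadel wins 4–3, a margin of 1.

1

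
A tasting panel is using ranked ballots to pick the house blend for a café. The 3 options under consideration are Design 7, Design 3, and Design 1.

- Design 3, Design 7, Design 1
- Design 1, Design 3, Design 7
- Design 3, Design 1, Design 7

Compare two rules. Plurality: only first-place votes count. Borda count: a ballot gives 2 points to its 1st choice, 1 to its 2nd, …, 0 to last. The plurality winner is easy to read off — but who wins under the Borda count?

Design 3

Plurality first-place counts: Design 7 0, Design 3 2, Design 1 1 → Design 3.
Borda totals: Design 7 1, Design 3 5, Design 1 3 → Design 3.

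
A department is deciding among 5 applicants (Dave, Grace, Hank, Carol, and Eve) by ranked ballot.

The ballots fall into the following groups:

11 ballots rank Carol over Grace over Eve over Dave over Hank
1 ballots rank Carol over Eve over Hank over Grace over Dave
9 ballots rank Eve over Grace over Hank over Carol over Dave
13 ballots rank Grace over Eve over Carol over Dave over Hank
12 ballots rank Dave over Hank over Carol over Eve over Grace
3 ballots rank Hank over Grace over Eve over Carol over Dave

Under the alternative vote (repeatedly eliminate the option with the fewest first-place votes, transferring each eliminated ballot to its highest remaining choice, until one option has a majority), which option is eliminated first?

Round 1: Grace 13, Dave 12, Carol 12, Eve 9, Hank 3. Hank has the fewest and is eliminated.
Round 2: Grace 16, Dave 12, Carol 12, Eve 9. Eve has the fewest and is eliminated.
Round 3: Grace 25, Dave 12, Carol 12. Grace has a majority.

Hank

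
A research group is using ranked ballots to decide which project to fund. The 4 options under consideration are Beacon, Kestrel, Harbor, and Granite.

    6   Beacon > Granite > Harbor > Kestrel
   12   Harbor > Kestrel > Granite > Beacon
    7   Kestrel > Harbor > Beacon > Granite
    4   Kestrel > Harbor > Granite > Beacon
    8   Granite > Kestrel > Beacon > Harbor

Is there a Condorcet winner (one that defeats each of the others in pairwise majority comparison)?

Head-to-head results (37 voters total):
Beacon vs Kestrel: Kestrel wins 31–6.
Beacon vs Harbor: Harbor wins 23–14.
Beacon vs Granite: Granite wins 24–13.
Kestrel vs Harbor: Kestrel wins 19–18.
Kestrel vs Granite: Kestrel wins 23–14.
Harbor vs Granite: Harbor wins 23–14.
Kestrel beats each rival — Beacon (31–6), Harbor (19–18), Granite (23–14) — so Kestrel is the Condorcet winner.

Yes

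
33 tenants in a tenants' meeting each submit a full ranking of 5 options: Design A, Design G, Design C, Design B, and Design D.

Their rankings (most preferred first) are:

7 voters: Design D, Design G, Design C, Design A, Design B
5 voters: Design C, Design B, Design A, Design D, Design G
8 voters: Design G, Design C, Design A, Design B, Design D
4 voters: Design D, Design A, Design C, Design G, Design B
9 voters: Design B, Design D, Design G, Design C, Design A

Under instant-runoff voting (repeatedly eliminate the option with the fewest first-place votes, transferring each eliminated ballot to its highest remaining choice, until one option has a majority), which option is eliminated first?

Design A

Round 1: Design D 11, Design B 9, Design G 8, Design C 5, Design A 0. Design A has the fewest and is eliminated.
Round 2: Design D 11, Design B 9, Design G 8, Design C 5. Design C has the fewest and is eliminated.
Round 3: Design B 14, Design D 11, Design G 8. Design G has the fewest and is eliminated.
Round 4: Design B 22, Design D 11. Design B has a majority.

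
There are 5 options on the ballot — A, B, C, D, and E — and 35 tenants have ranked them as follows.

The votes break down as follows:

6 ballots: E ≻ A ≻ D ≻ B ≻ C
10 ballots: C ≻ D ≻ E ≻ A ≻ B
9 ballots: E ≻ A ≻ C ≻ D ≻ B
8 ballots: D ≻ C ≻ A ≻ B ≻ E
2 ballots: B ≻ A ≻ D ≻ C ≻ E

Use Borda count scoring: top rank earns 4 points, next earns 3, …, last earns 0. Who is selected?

D

Borda scores:
  A: 6·3 + 10·1 + 9·3 + 8·2 + 2·3 = 77
  B: 6·1 + 10·0 + 9·0 + 8·1 + 2·4 = 22
  C: 6·0 + 10·4 + 9·2 + 8·3 + 2·1 = 84
  D: 6·2 + 10·3 + 9·1 + 8·4 + 2·2 = 87
  E: 6·4 + 10·2 + 9·4 + 8·0 + 2·0 = 80
D has the highest total.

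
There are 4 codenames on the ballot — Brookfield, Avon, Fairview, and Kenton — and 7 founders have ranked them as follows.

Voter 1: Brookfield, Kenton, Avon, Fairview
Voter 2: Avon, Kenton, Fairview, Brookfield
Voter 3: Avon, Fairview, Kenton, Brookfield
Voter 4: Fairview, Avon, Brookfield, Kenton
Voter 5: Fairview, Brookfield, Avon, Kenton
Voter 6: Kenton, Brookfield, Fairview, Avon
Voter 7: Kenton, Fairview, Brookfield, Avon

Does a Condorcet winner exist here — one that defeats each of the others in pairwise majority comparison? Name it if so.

None — there is no Condorcet winner

Head-to-head results (7 voters total):
Brookfield vs Avon: Brookfield wins 4–3.
Brookfield vs Fairview: Fairview wins 5–2.
Brookfield vs Kenton: Kenton wins 4–3.
Avon vs Fairview: Fairview wins 4–3.
Avon vs Kenton: Avon wins 4–3.
Fairview vs Kenton: Kenton wins 4–3.
No candidate beats all others: Brookfield beats Avon beats Kenton beats Brookfield, a majority cycle.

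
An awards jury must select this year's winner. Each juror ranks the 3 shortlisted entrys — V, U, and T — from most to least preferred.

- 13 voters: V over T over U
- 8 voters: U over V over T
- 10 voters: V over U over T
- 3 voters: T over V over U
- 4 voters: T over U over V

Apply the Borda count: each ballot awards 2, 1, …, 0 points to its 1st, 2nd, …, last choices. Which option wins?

Borda scores:
  V: 13·2 + 8·1 + 10·2 + 3·1 + 4·0 = 57
  U: 13·0 + 8·2 + 10·1 + 3·0 + 4·1 = 30
  T: 13·1 + 8·0 + 10·0 + 3·2 + 4·2 = 27
V has the highest total.

V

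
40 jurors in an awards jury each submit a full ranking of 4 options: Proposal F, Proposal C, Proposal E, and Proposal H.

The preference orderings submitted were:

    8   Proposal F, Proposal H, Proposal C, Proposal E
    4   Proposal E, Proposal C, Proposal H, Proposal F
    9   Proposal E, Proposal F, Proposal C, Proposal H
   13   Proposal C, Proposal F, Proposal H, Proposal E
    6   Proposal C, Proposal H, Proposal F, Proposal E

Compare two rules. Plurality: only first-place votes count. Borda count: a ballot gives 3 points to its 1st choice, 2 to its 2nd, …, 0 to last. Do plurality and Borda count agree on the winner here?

Plurality first-place counts: Proposal F 8, Proposal C 19, Proposal E 13, Proposal H 0 → Proposal C.
Borda totals: Proposal F 74, Proposal C 82, Proposal E 39, Proposal H 45 → Proposal C.
The two rules agree on Proposal C.

Yes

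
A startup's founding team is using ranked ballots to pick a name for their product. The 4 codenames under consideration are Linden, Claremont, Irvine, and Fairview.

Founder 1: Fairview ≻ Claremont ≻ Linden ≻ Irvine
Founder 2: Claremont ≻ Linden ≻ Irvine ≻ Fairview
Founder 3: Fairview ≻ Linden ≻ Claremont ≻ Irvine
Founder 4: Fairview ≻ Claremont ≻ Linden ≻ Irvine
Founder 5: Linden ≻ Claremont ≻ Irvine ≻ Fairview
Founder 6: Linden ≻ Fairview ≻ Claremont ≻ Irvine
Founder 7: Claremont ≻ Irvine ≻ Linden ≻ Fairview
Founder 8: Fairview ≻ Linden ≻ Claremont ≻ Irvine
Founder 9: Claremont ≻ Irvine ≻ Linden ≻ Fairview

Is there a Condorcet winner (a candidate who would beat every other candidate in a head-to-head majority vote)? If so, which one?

Head-to-head results (9 voters total):
Linden vs Claremont: Claremont wins 5–4.
Linden vs Irvine: Linden wins 7–2.
Linden vs Fairview: Linden wins 5–4.
Claremont vs Irvine: Claremont wins 9–0.
Claremont vs Fairview: Fairview wins 5–4.
Irvine vs Fairview: Fairview wins 5–4.
No candidate beats all others: Linden beats Fairview beats Claremont beats Linden, a majority cycle.

There is no Condorcet winner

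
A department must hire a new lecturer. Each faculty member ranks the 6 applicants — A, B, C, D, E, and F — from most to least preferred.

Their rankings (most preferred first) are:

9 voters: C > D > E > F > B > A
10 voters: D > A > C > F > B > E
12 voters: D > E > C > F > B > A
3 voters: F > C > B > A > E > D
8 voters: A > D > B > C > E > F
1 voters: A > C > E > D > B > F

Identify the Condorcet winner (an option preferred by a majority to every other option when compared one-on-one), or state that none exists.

D

Head-to-head results (43 voters total):
A vs B: B wins 24–19.
A vs C: C wins 24–19.
A vs D: D wins 31–12.
A vs E: A wins 22–21.
A vs F: F wins 24–19.
B vs C: C wins 35–8.
B vs D: D wins 40–3.
B vs E: E wins 22–21.
B vs F: F wins 34–9.
C vs D: D wins 30–13.
C vs E: C wins 31–12.
C vs F: C wins 40–3.
D vs E: D wins 39–4.
D vs F: D wins 40–3.
E vs F: E wins 30–13.
D beats each rival — A (31–12), B (40–3), C (30–13), E (39–4), F (40–3) — so D is the Condorcet winner.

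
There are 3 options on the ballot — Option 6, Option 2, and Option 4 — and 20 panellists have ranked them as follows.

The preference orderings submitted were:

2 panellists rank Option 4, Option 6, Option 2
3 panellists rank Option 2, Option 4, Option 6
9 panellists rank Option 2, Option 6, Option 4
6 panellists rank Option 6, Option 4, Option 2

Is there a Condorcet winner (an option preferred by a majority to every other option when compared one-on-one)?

Yes

Head-to-head results (20 voters total):
Option 6 vs Option 2: Option 2 wins 12–8.
Option 6 vs Option 4: Option 6 wins 15–5.
Option 2 vs Option 4: Option 2 wins 12–8.
Option 2 beats each rival — Option 6 (12–8), Option 4 (12–8) — so Option 2 is the Condorcet winner.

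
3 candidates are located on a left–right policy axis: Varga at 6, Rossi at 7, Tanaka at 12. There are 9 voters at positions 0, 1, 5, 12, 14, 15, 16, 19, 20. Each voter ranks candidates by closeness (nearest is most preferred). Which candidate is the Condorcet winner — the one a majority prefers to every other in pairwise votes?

Tanaka

With single-peaked preferences on a line, the Condorcet winner is the candidate closest to the median voter.
The median voter (position 14) is closest to Tanaka at 12.
Check: Tanaka vs Rossi — voters closer to Tanaka: 6 of 9.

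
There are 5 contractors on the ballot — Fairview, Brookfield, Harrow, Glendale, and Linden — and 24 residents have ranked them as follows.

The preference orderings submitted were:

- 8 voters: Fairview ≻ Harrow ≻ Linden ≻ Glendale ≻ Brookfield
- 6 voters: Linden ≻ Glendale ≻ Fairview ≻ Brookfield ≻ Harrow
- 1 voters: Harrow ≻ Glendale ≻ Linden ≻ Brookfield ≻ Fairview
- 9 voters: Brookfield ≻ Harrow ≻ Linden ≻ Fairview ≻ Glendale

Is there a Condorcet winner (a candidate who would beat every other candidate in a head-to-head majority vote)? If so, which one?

Head-to-head results (24 voters total):
Fairview vs Brookfield: Fairview wins 14–10.
Fairview vs Harrow: Fairview wins 14–10.
Fairview vs Glendale: Fairview wins 17–7.
Fairview vs Linden: Linden wins 16–8.
Brookfield vs Harrow: Brookfield wins 15–9.
Brookfield vs Glendale: Glendale wins 15–9.
Brookfield vs Linden: Linden wins 15–9.
Harrow vs Glendale: Harrow wins 18–6.
Harrow vs Linden: Harrow wins 18–6.
Glendale vs Linden: Linden wins 23–1.
No candidate beats all others: Fairview beats Harrow beats Linden beats Fairview, a majority cycle.

None — there is no Condorcet winner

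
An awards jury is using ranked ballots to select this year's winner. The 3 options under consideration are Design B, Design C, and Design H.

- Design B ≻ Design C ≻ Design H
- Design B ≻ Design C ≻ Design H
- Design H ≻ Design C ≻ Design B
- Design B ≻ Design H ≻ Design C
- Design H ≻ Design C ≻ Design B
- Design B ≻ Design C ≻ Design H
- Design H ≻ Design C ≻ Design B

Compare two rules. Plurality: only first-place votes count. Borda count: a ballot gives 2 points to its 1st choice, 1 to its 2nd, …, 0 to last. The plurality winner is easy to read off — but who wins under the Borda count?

Plurality first-place counts: Design B 4, Design C 0, Design H 3 → Design B.
Borda totals: Design B 8, Design C 6, Design H 7 → Design B.

Design B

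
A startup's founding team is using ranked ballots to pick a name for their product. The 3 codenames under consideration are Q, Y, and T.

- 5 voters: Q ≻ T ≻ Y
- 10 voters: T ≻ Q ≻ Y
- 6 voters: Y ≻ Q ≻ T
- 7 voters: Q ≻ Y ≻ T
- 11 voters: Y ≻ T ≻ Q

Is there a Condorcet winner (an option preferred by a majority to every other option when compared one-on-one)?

Head-to-head results (39 voters total):
Q vs Y: Q wins 22–17.
Q vs T: T wins 21–18.
Y vs T: Y wins 24–15.
No candidate beats all others: Q beats Y beats T beats Q, a majority cycle.

No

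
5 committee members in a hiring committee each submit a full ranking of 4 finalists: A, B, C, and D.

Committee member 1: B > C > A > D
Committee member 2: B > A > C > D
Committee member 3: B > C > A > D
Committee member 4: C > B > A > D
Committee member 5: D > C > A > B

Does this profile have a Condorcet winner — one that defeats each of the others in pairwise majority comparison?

Head-to-head results (5 voters total):
A vs B: B wins 4–1.
A vs C: C wins 4–1.
A vs D: A wins 4–1.
B vs C: B wins 3–2.
B vs D: B wins 4–1.
C vs D: C wins 4–1.
B beats each rival — A (4–1), C (3–2), D (4–1) — so B is the Condorcet winner.

Yes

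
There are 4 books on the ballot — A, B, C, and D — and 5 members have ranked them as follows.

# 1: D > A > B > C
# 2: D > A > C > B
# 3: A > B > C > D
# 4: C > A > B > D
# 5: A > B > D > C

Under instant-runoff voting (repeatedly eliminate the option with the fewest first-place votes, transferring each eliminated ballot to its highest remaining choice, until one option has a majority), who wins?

Round 1: A 2, D 2, C 1, B 0. B has the fewest and is eliminated.
Round 2: A 2, D 2, C 1. C has the fewest and is eliminated.
Round 3: A 3, D 2. A has a majority.

A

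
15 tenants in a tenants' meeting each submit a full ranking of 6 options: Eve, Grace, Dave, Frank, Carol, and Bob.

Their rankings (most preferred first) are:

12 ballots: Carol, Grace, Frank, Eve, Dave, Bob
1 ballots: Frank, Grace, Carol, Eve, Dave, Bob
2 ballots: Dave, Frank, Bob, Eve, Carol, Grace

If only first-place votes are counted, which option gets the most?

Carol

First-place vote totals:
  Eve: 0
  Grace: 0
  Dave: 2
  Frank: 1
  Carol: 12
  Bob: 0
Carol has the most first-place votes.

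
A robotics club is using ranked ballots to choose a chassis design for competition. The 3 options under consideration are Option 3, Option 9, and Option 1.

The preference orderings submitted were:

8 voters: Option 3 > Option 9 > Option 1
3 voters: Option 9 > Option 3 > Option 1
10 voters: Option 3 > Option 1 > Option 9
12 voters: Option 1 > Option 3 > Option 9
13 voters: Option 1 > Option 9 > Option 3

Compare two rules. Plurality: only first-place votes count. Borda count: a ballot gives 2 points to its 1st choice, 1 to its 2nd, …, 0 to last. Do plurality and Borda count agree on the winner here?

Yes

Plurality first-place counts: Option 3 18, Option 9 3, Option 1 25 → Option 1.
Borda totals: Option 3 51, Option 9 27, Option 1 60 → Option 1.
The two rules agree on Option 1.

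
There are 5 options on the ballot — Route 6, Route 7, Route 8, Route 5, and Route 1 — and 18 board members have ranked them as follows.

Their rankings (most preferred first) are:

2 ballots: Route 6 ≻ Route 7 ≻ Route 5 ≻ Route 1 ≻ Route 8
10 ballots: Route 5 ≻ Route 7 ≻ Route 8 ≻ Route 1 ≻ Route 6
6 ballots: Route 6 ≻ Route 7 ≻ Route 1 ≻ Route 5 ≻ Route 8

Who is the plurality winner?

Route 5

First-place vote totals:
  Route 6: 8
  Route 7: 0
  Route 8: 0
  Route 5: 10
  Route 1: 0
Route 5 has the most first-place votes.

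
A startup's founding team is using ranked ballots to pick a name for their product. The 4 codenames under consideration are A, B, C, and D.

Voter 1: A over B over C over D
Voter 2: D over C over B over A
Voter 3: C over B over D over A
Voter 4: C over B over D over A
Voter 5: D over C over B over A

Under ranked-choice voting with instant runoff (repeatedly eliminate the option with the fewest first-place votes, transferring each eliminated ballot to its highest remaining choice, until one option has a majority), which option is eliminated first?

Round 1: C 2, D 2, A 1, B 0. B has the fewest and is eliminated.
Round 2: C 2, D 2, A 1. A has the fewest and is eliminated.
Round 3: C 3, D 2. C has a majority.

B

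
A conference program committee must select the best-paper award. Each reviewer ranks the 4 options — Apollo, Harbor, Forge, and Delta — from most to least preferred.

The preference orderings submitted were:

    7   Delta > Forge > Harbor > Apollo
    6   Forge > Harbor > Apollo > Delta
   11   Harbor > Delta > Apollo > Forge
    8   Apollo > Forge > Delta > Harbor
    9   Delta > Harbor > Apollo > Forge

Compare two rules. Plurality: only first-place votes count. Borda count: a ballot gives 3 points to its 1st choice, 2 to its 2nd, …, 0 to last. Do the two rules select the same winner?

Yes

Plurality first-place counts: Apollo 8, Harbor 11, Forge 6, Delta 16 → Delta.
Borda totals: Apollo 50, Harbor 70, Forge 48, Delta 78 → Delta.
The two rules agree on Delta.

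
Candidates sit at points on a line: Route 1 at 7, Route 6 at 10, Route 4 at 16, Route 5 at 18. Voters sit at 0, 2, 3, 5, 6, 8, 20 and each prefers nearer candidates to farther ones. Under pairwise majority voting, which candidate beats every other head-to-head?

Route 1

With single-peaked preferences on a line, the Condorcet winner is the candidate closest to the median voter.
The median voter (position 5) is closest to Route 1 at 7.
Check: Route 1 vs Route 5 — voters closer to Route 1: 6 of 7.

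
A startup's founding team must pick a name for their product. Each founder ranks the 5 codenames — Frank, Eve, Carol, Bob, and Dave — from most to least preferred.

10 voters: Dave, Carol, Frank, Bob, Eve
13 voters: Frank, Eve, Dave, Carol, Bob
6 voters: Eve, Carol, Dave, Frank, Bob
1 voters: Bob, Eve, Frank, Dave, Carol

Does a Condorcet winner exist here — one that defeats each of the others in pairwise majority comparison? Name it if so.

Head-to-head results (30 voters total):
Frank vs Eve: Frank wins 23–7.
Frank vs Carol: Carol wins 16–14.
Frank vs Bob: Frank wins 29–1.
Frank vs Dave: Dave wins 16–14.
Eve vs Carol: Eve wins 20–10.
Eve vs Bob: Eve wins 19–11.
Eve vs Dave: Eve wins 20–10.
Carol vs Bob: Carol wins 29–1.
Carol vs Dave: Dave wins 24–6.
Bob vs Dave: Dave wins 29–1.
No candidate beats all others: Frank beats Eve beats Carol beats Frank, a majority cycle.

There is no Condorcet winner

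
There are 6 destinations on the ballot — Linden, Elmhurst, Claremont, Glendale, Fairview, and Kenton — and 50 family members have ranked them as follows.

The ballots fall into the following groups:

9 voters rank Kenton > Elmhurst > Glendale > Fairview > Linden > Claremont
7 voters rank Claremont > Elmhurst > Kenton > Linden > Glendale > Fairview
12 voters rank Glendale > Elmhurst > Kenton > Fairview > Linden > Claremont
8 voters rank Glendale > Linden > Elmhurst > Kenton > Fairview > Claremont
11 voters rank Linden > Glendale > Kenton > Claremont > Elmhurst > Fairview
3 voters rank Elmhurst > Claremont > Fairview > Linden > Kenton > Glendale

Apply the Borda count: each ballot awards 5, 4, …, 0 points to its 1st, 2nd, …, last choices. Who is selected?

Glendale

Borda scores:
  Linden: 9·1 + 7·2 + 12·1 + 8·4 + 11·5 + 3·2 = 128
  Elmhurst: 9·4 + 7·4 + 12·4 + 8·3 + 11·1 + 3·5 = 162
  Claremont: 9·0 + 7·5 + 12·0 + 8·0 + 11·2 + 3·4 = 69
  Glendale: 9·3 + 7·1 + 12·5 + 8·5 + 11·4 + 3·0 = 178
  Fairview: 9·2 + 7·0 + 12·2 + 8·1 + 11·0 + 3·3 = 59
  Kenton: 9·5 + 7·3 + 12·3 + 8·2 + 11·3 + 3·1 = 154
Glendale has the highest total.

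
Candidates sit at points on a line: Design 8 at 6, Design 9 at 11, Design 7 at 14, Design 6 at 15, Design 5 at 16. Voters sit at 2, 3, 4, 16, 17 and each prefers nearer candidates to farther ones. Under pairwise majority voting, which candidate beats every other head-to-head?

Design 8

With single-peaked preferences on a line, the Condorcet winner is the candidate closest to the median voter.
The median voter (position 4) is closest to Design 8 at 6.
Check: Design 8 vs Design 7 — voters closer to Design 8: 3 of 5.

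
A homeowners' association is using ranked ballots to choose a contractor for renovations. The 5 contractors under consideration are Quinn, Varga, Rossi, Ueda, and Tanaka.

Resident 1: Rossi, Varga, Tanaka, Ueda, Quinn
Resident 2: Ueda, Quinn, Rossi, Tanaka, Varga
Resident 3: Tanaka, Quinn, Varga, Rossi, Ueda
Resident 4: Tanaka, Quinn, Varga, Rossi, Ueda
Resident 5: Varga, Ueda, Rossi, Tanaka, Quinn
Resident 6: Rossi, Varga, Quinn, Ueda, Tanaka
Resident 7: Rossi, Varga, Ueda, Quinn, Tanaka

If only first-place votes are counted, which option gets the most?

First-place vote totals:
  Quinn: 0
  Varga: 1
  Rossi: 3
  Ueda: 1
  Tanaka: 2
Rossi has the most first-place votes.

Rossi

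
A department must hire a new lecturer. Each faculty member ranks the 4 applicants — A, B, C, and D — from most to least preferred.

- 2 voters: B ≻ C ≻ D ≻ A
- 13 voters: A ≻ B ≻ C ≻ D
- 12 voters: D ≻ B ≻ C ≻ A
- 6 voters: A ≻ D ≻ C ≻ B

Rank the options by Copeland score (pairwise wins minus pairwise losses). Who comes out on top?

Pairwise results:
  A vs B: A wins 19–14.
  A vs C: A wins 19–14.
  A vs D: A wins 19–14.
  B vs C: B wins 27–6.
  B vs D: D wins 18–15.
  C vs D: D wins 18–15.
Copeland scores (wins − losses):
  A: 3 − 0 = 3
  B: 1 − 2 = -1
  C: 0 − 3 = -3
  D: 2 − 1 = 1
A has the best Copeland score.

A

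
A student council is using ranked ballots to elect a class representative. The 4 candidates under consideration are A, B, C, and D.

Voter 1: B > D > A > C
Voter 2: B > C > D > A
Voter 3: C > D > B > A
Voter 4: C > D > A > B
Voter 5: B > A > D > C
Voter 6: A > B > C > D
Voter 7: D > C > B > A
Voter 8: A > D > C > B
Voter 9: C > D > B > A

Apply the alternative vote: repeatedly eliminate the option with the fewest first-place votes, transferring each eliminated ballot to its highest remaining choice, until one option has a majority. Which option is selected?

C

Round 1: B 3, C 3, A 2, D 1. D has the fewest and is eliminated.
Round 2: C 4, B 3, A 2. A has the fewest and is eliminated.
Round 3: C 5, B 4. C has a majority.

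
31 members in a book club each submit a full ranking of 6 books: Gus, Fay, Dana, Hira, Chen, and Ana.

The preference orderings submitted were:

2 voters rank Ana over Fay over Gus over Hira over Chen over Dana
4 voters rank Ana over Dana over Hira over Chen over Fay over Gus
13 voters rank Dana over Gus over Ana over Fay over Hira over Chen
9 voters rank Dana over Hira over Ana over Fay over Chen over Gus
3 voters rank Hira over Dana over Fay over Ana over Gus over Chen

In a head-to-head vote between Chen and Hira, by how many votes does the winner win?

31

Ballots ranking Chen above Hira: 0.
Ballots ranking Hira above Chen: 2+4+13+9+3 = 31.
Hira wins 31–0, a margin of 31.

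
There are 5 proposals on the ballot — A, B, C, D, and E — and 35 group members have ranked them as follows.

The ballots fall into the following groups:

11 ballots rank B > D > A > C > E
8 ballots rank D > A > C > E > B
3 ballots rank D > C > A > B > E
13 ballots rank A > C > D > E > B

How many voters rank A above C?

32

Ballots ranking A above C: 11+8+13 = 32.
Ballots ranking C above A: 3.
So 32 of 35 voters prefer A to C.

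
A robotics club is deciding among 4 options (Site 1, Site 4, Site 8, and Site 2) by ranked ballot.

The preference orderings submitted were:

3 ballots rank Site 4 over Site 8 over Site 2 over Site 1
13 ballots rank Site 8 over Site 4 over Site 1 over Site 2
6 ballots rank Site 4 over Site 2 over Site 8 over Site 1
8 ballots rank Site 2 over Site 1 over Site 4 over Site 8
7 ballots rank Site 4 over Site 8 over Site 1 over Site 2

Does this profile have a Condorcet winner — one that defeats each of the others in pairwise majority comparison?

Head-to-head results (37 voters total):
Site 1 vs Site 4: Site 4 wins 29–8.
Site 1 vs Site 8: Site 8 wins 29–8.
Site 1 vs Site 2: Site 1 wins 20–17.
Site 4 vs Site 8: Site 4 wins 24–13.
Site 4 vs Site 2: Site 4 wins 29–8.
Site 8 vs Site 2: Site 8 wins 23–14.
Site 4 beats each rival — Site 1 (29–8), Site 8 (24–13), Site 2 (29–8) — so Site 4 is the Condorcet winner.

Yes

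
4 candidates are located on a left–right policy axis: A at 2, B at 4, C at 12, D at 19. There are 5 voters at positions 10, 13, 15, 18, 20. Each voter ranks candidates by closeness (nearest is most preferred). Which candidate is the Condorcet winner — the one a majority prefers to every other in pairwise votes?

C

With single-peaked preferences on a line, the Condorcet winner is the candidate closest to the median voter.
The median voter (position 15) is closest to C at 12.
Check: C vs A — voters closer to C: 5 of 5.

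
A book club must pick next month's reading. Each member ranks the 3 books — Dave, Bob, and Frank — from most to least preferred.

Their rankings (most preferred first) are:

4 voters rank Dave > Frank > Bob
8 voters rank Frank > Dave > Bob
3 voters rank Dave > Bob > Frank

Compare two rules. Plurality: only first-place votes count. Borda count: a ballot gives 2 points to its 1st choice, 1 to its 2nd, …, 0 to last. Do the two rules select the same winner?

No

Plurality first-place counts: Dave 7, Bob 0, Frank 8 → Frank.
Borda totals: Dave 22, Bob 3, Frank 20 → Dave.
The two rules disagree: plurality picks Frank, Borda picks Dave.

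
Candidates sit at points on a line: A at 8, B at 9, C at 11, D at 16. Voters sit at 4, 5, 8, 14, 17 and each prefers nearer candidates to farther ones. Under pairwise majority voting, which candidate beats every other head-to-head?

A

With single-peaked preferences on a line, the Condorcet winner is the candidate closest to the median voter.
The median voter (position 8) is closest to A at 8.
Check: A vs B — voters closer to A: 3 of 5.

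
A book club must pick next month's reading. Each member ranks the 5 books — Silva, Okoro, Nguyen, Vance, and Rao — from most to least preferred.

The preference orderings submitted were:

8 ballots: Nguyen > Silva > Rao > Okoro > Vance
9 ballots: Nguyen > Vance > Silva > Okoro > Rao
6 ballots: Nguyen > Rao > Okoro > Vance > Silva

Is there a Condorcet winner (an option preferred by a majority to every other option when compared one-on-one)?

Head-to-head results (23 voters total):
Silva vs Okoro: Silva wins 17–6.
Silva vs Nguyen: Nguyen wins 23–0.
Silva vs Vance: Vance wins 15–8.
Silva vs Rao: Silva wins 17–6.
Okoro vs Nguyen: Nguyen wins 23–0.
Okoro vs Vance: Okoro wins 14–9.
Okoro vs Rao: Rao wins 14–9.
Nguyen vs Vance: Nguyen wins 23–0.
Nguyen vs Rao: Nguyen wins 23–0.
Vance vs Rao: Rao wins 14–9.
Nguyen beats each rival — Silva (23–0), Okoro (23–0), Vance (23–0), Rao (23–0) — so Nguyen is the Condorcet winner.

Yes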